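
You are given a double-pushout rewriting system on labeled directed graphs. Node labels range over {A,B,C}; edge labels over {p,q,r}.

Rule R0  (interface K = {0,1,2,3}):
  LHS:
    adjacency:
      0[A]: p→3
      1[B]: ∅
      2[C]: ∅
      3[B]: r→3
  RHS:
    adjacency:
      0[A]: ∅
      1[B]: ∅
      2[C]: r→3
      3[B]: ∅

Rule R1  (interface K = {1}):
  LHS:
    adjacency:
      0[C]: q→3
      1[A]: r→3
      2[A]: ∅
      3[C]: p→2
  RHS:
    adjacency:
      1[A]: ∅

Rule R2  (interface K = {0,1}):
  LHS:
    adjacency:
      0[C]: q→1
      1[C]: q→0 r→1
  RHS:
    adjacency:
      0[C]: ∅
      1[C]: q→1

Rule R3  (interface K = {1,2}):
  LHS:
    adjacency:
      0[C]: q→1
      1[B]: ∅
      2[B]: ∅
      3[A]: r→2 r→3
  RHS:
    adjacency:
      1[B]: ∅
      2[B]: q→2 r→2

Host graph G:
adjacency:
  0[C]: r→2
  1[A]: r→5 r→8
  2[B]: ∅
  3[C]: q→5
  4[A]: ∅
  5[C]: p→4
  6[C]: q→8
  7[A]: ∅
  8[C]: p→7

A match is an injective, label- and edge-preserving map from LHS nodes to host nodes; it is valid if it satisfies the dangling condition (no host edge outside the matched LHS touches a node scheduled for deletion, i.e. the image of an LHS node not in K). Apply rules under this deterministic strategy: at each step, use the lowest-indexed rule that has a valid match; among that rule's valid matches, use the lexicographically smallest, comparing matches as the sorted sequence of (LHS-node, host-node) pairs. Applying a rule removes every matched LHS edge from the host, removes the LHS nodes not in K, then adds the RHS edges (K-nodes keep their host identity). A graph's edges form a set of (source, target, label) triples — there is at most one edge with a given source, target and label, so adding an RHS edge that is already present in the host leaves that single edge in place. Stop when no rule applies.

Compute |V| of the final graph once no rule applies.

Answer: 3

Rewrite trace:
initial: |V|=9 |E|=7  E = 0-r->2 1-r->5 1-r->8 3-q->5 5-p->4 6-q->8 8-p->7
step 1: apply R1 at {0↦3, 1↦1, 2↦4, 3↦5}  → |V|=6 |E|=4  E = 0-r->2 1-r->8 6-q->8 8-p->7
step 2: apply R1 at {0↦6, 1↦1, 2↦7, 3↦8}  → |V|=3 |E|=1  E = 0-r->2
halt: no rule applies after step 2
NF nodes: {0:C, 1:A, 2:B}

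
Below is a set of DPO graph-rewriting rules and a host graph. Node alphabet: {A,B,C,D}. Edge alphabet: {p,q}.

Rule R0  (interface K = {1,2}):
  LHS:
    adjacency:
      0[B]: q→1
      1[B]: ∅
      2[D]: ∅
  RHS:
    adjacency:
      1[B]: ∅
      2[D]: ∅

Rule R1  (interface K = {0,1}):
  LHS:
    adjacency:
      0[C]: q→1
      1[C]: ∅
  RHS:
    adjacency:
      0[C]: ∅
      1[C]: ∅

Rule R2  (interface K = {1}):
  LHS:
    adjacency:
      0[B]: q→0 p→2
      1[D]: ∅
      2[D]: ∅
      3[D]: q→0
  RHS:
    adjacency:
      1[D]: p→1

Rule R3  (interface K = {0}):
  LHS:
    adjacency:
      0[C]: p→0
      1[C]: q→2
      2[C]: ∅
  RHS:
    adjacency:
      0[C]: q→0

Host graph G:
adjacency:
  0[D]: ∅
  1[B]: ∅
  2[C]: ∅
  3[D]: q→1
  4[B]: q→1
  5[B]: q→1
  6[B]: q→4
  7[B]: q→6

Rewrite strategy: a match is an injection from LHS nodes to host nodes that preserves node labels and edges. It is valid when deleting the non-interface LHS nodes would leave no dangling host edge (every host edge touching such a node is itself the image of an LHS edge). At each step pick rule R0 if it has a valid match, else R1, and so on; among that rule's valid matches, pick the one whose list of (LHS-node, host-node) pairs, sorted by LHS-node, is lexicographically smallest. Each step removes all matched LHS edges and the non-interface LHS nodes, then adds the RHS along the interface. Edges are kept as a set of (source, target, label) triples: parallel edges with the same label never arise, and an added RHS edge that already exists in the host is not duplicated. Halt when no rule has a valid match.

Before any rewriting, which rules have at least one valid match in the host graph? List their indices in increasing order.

R0: 4 valid matches — {0↦5, 1↦1, 2↦0}, {0↦5, 1↦1, 2↦3}, {0↦7, 1↦6, 2↦0} (+1 more)
R1: no valid match — LHS pattern not found
R2: no valid match — LHS pattern not found
R3: no valid match — LHS pattern not found

Answer: [R0]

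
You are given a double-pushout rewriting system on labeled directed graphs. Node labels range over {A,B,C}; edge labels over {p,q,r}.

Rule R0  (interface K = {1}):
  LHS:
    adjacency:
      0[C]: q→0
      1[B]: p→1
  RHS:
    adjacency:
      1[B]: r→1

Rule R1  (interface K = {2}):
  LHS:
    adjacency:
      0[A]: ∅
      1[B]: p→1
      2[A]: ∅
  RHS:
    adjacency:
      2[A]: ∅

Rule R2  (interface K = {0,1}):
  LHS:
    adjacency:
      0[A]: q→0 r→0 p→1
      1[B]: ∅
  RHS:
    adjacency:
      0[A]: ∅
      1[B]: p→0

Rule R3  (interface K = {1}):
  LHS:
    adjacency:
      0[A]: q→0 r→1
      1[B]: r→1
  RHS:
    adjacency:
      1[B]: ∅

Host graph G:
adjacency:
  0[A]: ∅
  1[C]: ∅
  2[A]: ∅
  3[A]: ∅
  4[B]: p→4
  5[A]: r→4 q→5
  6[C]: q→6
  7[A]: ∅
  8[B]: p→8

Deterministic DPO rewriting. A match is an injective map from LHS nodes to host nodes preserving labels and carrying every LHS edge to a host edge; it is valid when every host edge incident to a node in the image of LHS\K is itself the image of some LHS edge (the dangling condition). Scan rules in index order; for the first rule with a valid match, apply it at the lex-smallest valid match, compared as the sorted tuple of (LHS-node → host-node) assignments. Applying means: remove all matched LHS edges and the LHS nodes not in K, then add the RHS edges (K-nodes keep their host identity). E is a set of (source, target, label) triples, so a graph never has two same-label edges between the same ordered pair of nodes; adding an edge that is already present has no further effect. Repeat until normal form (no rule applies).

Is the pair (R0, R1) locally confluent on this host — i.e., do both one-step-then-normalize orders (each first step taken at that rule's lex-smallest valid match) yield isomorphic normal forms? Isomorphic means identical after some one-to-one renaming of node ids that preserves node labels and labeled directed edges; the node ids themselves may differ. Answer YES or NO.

Answer: YES

Derivation:
branch R0-first: apply at {0↦6, 1↦4} → |E|=4, then 2 more step(s) → NF |V|=5 |E|=0 V={1:C, 2:A, 3:A, 4:B, 7:A} E=∅
branch R1-first: apply at {0↦0, 1↦8, 2↦2} → |E|=4, then 2 more step(s) → NF |V|=5 |E|=0 V={1:C, 2:A, 3:A, 4:B, 7:A} E=∅
graphs isomorphic (equal up to label-preserving node renaming)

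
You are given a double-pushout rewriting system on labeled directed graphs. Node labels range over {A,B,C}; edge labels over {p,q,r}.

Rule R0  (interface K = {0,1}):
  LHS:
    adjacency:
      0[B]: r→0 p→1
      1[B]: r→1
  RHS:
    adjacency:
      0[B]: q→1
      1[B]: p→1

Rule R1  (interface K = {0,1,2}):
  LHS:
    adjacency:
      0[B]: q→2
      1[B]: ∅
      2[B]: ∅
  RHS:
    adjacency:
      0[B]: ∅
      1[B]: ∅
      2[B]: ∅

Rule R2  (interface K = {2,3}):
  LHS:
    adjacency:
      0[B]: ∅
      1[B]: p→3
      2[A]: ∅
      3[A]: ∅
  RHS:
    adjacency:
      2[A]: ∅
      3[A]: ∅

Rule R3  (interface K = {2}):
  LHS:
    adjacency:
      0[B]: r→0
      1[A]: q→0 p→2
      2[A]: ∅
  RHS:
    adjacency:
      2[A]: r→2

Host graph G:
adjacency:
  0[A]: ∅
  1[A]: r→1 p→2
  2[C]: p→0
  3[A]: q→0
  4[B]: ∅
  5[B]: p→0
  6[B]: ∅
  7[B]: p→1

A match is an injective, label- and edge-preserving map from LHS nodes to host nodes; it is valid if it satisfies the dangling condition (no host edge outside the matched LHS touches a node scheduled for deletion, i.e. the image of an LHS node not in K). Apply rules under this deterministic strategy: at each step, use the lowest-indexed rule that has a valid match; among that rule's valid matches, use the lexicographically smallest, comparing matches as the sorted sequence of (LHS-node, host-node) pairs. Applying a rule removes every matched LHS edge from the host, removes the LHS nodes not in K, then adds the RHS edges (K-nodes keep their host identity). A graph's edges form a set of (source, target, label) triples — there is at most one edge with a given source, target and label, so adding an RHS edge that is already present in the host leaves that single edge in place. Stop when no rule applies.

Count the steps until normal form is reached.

start.  V:8 E:6  edges: 1-r->1 1-p->2 2-p->0 3-q->0 5-p->0 7-p->1
1. fire R2 via {0↦4, 1↦5, 2↦1, 3↦0}  →  V:6 E:5  edges: 1-r->1 1-p->2 2-p->0 3-q->0 7-p->1
2. fire R2 via {0↦6, 1↦7, 2↦0, 3↦1}  →  V:4 E:4  edges: 1-r->1 1-p->2 2-p->0 3-q->0
halt: no rule applies after step 2

Answer: 2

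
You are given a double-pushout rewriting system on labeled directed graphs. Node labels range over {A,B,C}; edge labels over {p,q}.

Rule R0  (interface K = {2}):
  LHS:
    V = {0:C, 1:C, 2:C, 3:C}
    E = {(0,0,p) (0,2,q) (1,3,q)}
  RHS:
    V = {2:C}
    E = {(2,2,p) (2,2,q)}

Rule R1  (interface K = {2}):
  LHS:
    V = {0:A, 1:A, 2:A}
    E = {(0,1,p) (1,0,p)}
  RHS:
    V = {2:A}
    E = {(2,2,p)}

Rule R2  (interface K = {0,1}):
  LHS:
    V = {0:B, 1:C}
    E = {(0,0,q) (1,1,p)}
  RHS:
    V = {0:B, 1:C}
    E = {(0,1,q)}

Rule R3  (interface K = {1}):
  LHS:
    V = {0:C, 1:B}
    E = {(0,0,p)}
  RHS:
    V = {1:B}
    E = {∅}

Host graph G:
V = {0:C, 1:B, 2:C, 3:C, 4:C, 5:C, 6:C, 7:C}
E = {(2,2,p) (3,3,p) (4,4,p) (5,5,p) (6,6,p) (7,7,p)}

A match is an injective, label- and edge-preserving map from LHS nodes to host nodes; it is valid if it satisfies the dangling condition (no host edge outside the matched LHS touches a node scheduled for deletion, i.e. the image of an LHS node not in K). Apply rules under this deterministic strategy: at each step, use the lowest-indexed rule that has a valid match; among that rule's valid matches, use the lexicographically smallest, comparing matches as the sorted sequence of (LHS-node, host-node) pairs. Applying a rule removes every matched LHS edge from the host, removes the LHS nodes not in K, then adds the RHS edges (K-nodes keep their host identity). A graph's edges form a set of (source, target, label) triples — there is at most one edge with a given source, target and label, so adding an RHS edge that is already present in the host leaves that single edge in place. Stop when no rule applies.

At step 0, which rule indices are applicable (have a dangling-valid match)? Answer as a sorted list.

R0: no valid match — LHS pattern not found
R1: no valid match — LHS pattern not found
R2: no valid match — LHS pattern not found
R3: 6 valid matches — {0↦2, 1↦1}, {0↦3, 1↦1}, {0↦4, 1↦1} (+3 more)

Answer: [R3]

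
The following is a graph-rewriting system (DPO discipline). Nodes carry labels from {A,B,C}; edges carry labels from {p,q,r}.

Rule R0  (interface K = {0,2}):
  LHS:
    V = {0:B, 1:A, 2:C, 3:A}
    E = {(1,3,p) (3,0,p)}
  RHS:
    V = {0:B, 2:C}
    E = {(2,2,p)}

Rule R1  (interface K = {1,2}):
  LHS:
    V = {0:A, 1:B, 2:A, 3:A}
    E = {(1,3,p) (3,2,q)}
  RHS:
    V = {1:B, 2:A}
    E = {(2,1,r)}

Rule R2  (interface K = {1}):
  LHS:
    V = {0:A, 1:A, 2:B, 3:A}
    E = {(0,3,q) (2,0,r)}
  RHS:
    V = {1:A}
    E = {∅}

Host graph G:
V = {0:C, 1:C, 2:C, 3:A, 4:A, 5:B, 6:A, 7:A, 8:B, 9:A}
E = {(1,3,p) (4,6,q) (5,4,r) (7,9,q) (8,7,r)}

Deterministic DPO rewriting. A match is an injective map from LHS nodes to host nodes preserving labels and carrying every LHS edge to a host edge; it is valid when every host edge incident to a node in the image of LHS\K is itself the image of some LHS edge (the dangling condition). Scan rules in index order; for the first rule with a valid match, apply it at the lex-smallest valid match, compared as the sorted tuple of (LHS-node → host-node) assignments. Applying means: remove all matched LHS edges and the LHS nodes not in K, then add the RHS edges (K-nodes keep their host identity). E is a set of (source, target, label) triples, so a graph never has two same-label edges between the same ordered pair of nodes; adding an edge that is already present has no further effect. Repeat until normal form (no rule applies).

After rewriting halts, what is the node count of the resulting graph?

Answer: 4

Rewrite trace:
start.  V:10 E:5  edges: 1-p->3 4-q->6 5-r->4 7-q->9 8-r->7
1. fire R2 via {0↦4, 1↦3, 2↦5, 3↦6}  →  V:7 E:3  edges: 1-p->3 7-q->9 8-r->7
2. fire R2 via {0↦7, 1↦3, 2↦8, 3↦9}  →  V:4 E:1  edges: 1-p->3
normal form: no rule applies after step 2
NF nodes: {0:C, 1:C, 2:C, 3:A}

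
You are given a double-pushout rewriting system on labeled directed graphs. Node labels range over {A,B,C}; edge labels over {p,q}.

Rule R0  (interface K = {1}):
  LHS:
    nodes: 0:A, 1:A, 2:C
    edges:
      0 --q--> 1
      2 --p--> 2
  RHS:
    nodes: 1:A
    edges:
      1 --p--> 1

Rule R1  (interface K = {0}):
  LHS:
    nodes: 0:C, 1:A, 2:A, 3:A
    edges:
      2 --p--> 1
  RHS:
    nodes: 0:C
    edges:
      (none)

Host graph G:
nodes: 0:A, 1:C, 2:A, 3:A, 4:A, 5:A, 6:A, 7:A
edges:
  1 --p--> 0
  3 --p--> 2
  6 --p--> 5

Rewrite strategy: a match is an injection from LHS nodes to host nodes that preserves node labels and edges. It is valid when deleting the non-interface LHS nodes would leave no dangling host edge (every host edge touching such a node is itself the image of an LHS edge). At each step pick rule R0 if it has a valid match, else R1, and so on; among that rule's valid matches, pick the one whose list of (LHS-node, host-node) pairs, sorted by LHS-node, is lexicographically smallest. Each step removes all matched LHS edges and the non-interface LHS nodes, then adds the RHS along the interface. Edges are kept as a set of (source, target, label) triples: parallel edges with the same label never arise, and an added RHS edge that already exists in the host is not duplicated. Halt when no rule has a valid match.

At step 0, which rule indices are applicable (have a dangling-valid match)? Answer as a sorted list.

R0: no valid match — LHS pattern not found
R1: 4 valid matches — {0↦1, 1↦2, 2↦3, 3↦4}, {0↦1, 1↦2, 2↦3, 3↦7}, {0↦1, 1↦5, 2↦6, 3↦4} (+1 more)

Answer: [R1]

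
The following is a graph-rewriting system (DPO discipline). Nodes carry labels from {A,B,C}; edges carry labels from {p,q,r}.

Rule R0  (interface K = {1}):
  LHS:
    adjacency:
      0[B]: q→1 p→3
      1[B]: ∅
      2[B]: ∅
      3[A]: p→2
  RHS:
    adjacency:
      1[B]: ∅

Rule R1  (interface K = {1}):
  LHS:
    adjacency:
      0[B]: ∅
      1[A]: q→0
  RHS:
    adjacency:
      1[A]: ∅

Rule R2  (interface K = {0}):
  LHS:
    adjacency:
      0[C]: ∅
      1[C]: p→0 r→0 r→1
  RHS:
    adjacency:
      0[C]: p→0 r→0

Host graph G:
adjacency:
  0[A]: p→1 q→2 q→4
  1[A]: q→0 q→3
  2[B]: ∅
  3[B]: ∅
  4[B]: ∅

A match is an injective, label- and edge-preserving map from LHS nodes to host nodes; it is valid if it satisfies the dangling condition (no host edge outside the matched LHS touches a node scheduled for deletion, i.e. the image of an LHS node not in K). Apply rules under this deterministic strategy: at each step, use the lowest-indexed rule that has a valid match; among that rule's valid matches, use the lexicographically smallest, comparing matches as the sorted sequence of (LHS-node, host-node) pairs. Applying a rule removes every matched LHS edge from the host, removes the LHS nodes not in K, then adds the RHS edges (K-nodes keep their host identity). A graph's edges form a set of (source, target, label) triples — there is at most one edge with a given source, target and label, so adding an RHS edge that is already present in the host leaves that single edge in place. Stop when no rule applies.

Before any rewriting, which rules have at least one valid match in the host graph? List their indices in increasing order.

Answer: [R1]

Steps:
R0: no valid match — LHS pattern not found
R1: 3 valid matches — {0↦2, 1↦0}, {0↦3, 1↦1}, {0↦4, 1↦0}
R2: no valid match — LHS pattern not found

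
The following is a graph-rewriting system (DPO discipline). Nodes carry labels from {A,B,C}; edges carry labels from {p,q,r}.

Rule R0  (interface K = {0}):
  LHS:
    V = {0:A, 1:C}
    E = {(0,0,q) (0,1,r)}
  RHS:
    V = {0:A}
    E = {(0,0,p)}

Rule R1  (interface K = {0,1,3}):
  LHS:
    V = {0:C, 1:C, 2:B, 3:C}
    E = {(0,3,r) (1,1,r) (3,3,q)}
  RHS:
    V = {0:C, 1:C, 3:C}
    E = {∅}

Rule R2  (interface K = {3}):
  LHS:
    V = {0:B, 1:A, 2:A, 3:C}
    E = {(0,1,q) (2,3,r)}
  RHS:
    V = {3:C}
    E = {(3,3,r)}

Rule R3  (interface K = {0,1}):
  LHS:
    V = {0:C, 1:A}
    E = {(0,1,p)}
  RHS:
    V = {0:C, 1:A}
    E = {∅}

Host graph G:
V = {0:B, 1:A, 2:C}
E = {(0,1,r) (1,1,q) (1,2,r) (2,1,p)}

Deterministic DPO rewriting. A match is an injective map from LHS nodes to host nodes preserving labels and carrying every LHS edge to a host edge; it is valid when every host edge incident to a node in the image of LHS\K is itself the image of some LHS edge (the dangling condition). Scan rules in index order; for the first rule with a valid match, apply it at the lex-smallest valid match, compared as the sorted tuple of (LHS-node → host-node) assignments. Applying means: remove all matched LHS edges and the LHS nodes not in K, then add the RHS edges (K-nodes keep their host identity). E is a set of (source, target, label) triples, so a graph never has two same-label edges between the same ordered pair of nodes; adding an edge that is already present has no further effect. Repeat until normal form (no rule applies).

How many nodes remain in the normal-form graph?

initial: |V|=3 |E|=4  E = 0-r->1 1-q->1 1-r->2 2-p->1
step 1: apply R3 at {0↦2, 1↦1}  → |V|=3 |E|=3  E = 0-r->1 1-q->1 1-r->2
step 2: apply R0 at {0↦1, 1↦2}  → |V|=2 |E|=2  E = 0-r->1 1-p->1
normal form: no rule applies after step 2
NF nodes: {0:B, 1:A}

Answer: 2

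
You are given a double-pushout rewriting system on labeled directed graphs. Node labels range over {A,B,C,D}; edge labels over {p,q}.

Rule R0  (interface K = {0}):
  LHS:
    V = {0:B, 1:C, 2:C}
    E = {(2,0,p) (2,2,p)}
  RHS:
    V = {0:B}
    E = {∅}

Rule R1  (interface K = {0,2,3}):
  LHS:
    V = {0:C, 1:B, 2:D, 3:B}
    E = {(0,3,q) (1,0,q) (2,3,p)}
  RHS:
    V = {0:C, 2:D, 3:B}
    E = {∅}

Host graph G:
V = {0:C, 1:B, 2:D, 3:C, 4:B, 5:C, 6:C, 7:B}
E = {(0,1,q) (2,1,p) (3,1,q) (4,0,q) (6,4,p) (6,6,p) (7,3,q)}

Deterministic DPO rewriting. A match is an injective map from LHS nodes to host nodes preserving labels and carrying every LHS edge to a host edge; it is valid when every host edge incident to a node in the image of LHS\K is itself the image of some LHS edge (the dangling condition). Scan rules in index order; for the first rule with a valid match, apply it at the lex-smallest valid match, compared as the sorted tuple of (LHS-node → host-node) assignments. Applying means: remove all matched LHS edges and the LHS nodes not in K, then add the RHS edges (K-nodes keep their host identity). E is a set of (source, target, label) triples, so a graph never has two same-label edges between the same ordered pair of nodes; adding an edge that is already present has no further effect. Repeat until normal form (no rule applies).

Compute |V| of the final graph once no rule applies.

Answer: 5

Rewrite trace:
initial: |V|=8 |E|=7  E = 0-q->1 2-p->1 3-q->1 4-q->0 6-p->4 6-p->6 7-q->3
step 1: apply R0 at {0↦4, 1↦5, 2↦6}  → |V|=6 |E|=5  E = 0-q->1 2-p->1 3-q->1 4-q->0 7-q->3
step 2: apply R1 at {0↦0, 1↦4, 2↦2, 3↦1}  → |V|=5 |E|=2  E = 3-q->1 7-q->3
normal form: no rule applies after step 2
NF nodes: {0:C, 1:B, 2:D, 3:C, 7:B}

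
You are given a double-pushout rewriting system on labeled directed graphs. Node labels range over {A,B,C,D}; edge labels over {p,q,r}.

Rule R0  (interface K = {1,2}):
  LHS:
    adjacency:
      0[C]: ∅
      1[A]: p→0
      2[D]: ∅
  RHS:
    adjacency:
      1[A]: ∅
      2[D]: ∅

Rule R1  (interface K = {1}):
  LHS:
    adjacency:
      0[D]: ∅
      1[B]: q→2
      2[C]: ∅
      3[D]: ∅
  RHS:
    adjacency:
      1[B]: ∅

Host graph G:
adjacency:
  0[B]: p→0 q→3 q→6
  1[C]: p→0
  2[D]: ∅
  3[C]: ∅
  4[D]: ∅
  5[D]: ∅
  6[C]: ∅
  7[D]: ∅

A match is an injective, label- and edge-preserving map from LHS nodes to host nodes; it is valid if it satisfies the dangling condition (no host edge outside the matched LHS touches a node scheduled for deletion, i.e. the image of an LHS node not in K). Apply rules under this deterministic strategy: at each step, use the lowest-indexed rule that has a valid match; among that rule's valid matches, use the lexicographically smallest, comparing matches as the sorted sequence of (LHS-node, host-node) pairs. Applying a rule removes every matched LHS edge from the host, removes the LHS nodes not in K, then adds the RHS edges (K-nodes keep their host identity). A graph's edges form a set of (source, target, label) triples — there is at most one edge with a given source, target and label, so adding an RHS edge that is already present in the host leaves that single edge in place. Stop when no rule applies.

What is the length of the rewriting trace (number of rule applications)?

[0] host  ⇒  8 nodes, 4 edges  {0-p->0 0-q->3 0-q->6 1-p->0}
[1] R1 @ {0↦2, 1↦0, 2↦3, 3↦4}  ⇒  5 nodes, 3 edges  {0-p->0 0-q->6 1-p->0}
[2] R1 @ {0↦5, 1↦0, 2↦6, 3↦7}  ⇒  2 nodes, 2 edges  {0-p->0 1-p->0}
halt: no rule applies after step 2

Answer: 2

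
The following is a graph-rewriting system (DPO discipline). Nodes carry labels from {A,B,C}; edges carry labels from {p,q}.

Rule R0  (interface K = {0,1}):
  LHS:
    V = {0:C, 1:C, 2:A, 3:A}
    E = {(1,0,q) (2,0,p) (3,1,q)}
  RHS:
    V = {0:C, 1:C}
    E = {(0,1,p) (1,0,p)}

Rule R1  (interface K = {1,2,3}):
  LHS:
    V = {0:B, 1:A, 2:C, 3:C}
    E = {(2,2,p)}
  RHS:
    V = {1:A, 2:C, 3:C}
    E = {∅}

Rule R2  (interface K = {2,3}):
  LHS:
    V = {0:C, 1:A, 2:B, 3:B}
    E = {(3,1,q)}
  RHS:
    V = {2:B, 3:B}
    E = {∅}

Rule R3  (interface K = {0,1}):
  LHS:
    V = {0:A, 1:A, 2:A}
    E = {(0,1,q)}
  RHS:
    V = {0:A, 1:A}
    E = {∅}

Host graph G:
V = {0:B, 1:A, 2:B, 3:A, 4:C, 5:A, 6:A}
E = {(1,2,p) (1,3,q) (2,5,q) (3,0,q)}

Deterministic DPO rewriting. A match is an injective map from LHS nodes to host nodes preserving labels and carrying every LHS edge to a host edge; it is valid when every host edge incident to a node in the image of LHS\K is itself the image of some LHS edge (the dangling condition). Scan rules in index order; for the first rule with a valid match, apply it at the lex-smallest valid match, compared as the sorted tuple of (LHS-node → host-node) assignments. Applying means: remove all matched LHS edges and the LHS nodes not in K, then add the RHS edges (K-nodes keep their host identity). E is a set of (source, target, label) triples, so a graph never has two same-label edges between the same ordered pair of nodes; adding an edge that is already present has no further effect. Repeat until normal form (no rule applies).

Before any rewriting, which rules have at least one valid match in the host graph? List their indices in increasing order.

Answer: [R2,R3]

Rewrite trace:
R0: no valid match — LHS pattern not found
R1: no valid match — LHS pattern not found
R2: 1 valid match — {0↦4, 1↦5, 2↦0, 3↦2}
R3: 1 valid match — {0↦1, 1↦3, 2↦6}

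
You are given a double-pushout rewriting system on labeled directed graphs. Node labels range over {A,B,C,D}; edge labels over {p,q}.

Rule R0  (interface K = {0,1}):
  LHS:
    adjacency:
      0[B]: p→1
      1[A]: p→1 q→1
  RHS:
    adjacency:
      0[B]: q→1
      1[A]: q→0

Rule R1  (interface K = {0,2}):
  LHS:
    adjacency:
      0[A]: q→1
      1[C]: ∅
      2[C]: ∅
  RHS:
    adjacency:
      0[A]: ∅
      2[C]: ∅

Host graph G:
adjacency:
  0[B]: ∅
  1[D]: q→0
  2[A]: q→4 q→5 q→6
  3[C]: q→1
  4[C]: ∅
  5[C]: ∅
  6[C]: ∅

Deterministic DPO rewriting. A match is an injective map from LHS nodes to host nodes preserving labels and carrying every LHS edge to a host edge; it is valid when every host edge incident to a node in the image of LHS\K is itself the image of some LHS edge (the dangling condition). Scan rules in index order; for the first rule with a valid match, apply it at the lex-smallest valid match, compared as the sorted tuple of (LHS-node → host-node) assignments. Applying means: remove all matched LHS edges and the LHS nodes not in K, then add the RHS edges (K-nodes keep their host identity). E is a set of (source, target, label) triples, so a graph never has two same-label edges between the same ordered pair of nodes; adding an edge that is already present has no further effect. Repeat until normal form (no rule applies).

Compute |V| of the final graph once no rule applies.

Answer: 4

Rewrite trace:
initial: |V|=7 |E|=5  E = 1-q->0 2-q->4 2-q->5 2-q->6 3-q->1
step 1: apply R1 at {0↦2, 1↦4, 2↦3}  → |V|=6 |E|=4  E = 1-q->0 2-q->5 2-q->6 3-q->1
step 2: apply R1 at {0↦2, 1↦5, 2↦3}  → |V|=5 |E|=3  E = 1-q->0 2-q->6 3-q->1
step 3: apply R1 at {0↦2, 1↦6, 2↦3}  → |V|=4 |E|=2  E = 1-q->0 3-q->1
final graph: no rule applies after step 3
NF nodes: {0:B, 1:D, 2:A, 3:C}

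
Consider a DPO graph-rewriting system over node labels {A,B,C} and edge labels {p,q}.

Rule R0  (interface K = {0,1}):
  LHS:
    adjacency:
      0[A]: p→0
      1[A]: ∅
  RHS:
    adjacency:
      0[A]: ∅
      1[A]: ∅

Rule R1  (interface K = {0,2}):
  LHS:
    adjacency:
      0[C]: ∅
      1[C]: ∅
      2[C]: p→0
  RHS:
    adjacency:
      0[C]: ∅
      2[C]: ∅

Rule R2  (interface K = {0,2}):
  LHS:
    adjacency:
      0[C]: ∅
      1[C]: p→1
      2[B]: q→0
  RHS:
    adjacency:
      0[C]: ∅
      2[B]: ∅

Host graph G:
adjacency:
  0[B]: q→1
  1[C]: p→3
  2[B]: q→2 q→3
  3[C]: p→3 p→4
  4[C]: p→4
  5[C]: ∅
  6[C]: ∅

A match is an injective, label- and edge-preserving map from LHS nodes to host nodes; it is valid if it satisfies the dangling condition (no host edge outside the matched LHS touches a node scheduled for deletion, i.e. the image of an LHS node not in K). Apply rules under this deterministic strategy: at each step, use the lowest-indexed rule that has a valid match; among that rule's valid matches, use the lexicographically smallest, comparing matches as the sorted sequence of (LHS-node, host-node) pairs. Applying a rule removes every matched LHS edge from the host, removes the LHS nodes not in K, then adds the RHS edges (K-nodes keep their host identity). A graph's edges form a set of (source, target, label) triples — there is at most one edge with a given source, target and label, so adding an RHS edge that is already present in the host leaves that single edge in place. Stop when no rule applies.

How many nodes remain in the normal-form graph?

start.  V:7 E:7  edges: 0-q->1 1-p->3 2-q->2 2-q->3 3-p->3 3-p->4 4-p->4
1. fire R1 via {0↦3, 1↦5, 2↦1}  →  V:6 E:6  edges: 0-q->1 2-q->2 2-q->3 3-p->3 3-p->4 4-p->4
2. fire R1 via {0↦4, 1↦6, 2↦3}  →  V:5 E:5  edges: 0-q->1 2-q->2 2-q->3 3-p->3 4-p->4
3. fire R2 via {0↦1, 1↦4, 2↦0}  →  V:4 E:3  edges: 2-q->2 2-q->3 3-p->3
final graph: no rule applies after step 3
NF nodes: {0:B, 1:C, 2:B, 3:C}

Answer: 4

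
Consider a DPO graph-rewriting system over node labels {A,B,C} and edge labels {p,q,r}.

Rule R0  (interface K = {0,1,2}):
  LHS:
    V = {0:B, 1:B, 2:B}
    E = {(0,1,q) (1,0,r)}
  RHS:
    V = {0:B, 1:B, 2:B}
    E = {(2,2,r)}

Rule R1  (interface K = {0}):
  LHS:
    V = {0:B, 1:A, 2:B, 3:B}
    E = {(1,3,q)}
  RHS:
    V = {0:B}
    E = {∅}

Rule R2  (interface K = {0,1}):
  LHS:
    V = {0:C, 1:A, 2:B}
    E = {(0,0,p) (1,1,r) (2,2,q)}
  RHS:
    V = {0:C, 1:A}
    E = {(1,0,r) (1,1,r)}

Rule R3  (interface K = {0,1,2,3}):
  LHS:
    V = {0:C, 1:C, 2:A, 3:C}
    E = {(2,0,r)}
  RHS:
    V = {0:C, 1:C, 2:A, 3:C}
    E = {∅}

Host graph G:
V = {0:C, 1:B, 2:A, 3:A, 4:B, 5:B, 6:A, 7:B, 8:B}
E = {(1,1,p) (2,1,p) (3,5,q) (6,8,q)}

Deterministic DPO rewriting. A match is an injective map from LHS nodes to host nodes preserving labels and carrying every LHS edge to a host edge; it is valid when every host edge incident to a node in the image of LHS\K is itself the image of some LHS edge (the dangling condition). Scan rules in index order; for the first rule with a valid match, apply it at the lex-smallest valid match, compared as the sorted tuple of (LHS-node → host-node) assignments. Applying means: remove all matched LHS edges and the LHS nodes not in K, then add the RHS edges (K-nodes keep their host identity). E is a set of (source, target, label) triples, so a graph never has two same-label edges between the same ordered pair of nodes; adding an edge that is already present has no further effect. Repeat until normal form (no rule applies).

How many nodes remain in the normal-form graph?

start.  V:9 E:4  edges: 1-p->1 2-p->1 3-q->5 6-q->8
1. fire R1 via {0↦1, 1↦3, 2↦4, 3↦5}  →  V:6 E:3  edges: 1-p->1 2-p->1 6-q->8
2. fire R1 via {0↦1, 1↦6, 2↦7, 3↦8}  →  V:3 E:2  edges: 1-p->1 2-p->1
final graph: no rule applies after step 2
NF nodes: {0:C, 1:B, 2:A}

Answer: 3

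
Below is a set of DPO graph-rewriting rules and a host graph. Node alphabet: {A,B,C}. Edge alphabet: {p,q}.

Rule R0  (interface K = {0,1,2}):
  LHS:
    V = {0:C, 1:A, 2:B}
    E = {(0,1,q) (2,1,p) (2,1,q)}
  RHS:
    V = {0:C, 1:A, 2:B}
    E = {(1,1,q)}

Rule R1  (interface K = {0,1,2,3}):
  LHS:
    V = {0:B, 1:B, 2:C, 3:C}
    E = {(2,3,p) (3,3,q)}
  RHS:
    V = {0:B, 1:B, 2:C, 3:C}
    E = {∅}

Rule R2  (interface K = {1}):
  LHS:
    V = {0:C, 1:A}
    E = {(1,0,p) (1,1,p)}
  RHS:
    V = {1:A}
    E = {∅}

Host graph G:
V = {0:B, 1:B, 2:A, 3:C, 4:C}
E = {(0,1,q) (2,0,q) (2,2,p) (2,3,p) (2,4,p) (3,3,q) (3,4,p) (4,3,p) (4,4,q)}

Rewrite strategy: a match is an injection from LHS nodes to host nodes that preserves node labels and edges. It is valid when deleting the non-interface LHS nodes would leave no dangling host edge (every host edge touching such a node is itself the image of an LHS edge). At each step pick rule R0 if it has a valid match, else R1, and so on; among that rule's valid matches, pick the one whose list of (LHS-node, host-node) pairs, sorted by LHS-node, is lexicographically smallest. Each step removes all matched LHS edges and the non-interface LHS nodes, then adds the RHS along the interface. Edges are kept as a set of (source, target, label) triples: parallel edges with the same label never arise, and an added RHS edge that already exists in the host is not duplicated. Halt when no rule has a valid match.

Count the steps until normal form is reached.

Answer: 3

Steps:
[0] host  ⇒  5 nodes, 9 edges  {0-q->1 2-q->0 2-p->2 2-p->3 2-p->4 3-q->3 3-p->4 4-p->3 4-q->4}
[1] R1 @ {0↦0, 1↦1, 2↦3, 3↦4}  ⇒  5 nodes, 7 edges  {0-q->1 2-q->0 2-p->2 2-p->3 2-p->4 3-q->3 4-p->3}
[2] R1 @ {0↦0, 1↦1, 2↦4, 3↦3}  ⇒  5 nodes, 5 edges  {0-q->1 2-q->0 2-p->2 2-p->3 2-p->4}
[3] R2 @ {0↦3, 1↦2}  ⇒  4 nodes, 3 edges  {0-q->1 2-q->0 2-p->4}
normal form: no rule applies after step 3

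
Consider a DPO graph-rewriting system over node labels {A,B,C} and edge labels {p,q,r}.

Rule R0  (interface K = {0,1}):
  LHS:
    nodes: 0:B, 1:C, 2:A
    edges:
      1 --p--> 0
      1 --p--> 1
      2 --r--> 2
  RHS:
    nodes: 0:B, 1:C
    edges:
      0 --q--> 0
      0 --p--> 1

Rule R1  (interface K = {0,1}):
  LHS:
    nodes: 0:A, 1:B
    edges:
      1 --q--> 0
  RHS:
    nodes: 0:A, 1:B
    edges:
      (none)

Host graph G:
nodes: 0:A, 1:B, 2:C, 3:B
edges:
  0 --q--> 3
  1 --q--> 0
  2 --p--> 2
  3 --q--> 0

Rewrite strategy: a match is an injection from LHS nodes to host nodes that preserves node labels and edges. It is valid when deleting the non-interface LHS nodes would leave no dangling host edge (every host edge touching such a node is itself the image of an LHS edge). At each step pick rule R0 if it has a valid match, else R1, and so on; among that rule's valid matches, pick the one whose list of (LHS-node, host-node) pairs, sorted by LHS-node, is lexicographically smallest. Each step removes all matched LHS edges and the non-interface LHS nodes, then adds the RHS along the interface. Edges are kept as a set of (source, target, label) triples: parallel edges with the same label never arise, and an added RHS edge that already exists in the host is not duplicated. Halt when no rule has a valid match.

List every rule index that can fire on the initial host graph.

R0: no valid match — LHS pattern not found
R1: 2 valid matches — {0↦0, 1↦1}, {0↦0, 1↦3}

Answer: [R1]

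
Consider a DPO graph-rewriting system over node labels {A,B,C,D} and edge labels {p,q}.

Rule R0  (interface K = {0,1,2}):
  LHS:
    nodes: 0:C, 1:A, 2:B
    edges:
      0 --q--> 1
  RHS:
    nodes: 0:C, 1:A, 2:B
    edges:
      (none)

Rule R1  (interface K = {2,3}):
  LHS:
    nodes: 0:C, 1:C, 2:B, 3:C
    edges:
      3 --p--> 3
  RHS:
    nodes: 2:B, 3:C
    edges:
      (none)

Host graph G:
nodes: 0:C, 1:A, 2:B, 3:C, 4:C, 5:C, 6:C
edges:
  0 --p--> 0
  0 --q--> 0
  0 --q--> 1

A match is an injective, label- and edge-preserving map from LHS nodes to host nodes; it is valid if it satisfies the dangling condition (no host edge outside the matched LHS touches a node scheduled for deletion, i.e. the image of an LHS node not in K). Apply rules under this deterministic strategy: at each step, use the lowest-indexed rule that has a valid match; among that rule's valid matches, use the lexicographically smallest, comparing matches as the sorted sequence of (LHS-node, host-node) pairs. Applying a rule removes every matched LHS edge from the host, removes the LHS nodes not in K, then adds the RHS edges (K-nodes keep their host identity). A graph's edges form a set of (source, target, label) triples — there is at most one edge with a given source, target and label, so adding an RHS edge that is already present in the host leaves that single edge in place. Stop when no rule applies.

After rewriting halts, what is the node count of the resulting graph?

initial: |V|=7 |E|=3  E = 0-p->0 0-q->0 0-q->1
step 1: apply R0 at {0↦0, 1↦1, 2↦2}  → |V|=7 |E|=2  E = 0-p->0 0-q->0
step 2: apply R1 at {0↦3, 1↦4, 2↦2, 3↦0}  → |V|=5 |E|=1  E = 0-q->0
final graph: no rule applies after step 2
NF nodes: {0:C, 1:A, 2:B, 5:C, 6:C}

Answer: 5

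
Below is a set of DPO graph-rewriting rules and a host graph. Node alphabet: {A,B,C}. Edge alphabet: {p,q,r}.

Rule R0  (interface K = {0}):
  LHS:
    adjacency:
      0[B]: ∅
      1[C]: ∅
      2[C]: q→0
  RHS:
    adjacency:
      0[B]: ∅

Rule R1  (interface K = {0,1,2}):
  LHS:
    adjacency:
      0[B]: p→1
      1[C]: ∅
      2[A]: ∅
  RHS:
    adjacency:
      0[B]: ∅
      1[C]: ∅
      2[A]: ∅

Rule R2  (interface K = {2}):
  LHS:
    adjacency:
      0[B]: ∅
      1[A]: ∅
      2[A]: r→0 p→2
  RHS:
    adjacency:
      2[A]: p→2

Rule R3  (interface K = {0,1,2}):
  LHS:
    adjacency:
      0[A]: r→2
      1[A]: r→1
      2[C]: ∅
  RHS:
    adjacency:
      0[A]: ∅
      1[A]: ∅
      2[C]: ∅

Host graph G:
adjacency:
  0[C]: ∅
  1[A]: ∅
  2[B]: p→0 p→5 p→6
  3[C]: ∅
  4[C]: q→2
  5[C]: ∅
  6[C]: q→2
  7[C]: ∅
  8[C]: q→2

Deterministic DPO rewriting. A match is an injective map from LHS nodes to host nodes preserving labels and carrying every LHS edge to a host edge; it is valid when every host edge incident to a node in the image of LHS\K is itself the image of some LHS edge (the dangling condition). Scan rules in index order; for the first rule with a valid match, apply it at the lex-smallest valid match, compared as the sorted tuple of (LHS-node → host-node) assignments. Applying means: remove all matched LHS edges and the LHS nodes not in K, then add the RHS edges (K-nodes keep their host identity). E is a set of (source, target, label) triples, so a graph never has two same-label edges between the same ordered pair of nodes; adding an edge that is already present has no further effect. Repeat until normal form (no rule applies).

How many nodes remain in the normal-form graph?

[0] host  ⇒  9 nodes, 6 edges  {2-p->0 2-p->5 2-p->6 4-q->2 6-q->2 8-q->2}
[1] R0 @ {0↦2, 1↦3, 2↦4}  ⇒  7 nodes, 5 edges  {2-p->0 2-p->5 2-p->6 6-q->2 8-q->2}
[2] R0 @ {0↦2, 1↦7, 2↦8}  ⇒  5 nodes, 4 edges  {2-p->0 2-p->5 2-p->6 6-q->2}
[3] R1 @ {0↦2, 1↦0, 2↦1}  ⇒  5 nodes, 3 edges  {2-p->5 2-p->6 6-q->2}
[4] R1 @ {0↦2, 1↦5, 2↦1}  ⇒  5 nodes, 2 edges  {2-p->6 6-q->2}
[5] R1 @ {0↦2, 1↦6, 2↦1}  ⇒  5 nodes, 1 edges  {6-q->2}
[6] R0 @ {0↦2, 1↦0, 2↦6}  ⇒  3 nodes, 0 edges  {∅}
final graph: no rule applies after step 6
NF nodes: {1:A, 2:B, 5:C}

Answer: 3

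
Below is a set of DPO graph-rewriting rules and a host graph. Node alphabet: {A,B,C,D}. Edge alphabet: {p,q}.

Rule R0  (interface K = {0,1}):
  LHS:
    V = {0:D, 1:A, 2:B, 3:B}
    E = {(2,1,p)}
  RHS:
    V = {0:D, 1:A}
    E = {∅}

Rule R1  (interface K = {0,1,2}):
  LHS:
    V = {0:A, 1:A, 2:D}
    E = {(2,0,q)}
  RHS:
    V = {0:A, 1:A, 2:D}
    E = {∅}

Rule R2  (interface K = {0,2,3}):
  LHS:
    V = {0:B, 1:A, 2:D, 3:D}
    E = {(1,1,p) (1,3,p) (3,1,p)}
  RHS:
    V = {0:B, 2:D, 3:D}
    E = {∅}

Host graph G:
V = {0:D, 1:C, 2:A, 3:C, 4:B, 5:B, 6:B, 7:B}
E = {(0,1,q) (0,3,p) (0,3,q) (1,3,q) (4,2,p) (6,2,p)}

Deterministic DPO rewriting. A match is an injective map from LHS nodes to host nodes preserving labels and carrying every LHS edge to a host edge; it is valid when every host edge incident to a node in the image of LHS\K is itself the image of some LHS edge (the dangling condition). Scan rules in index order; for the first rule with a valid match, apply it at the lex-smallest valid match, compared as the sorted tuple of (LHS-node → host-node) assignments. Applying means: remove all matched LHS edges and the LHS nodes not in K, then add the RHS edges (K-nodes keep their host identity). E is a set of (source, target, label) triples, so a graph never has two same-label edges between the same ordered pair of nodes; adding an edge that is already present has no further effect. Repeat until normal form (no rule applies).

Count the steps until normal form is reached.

initial: |V|=8 |E|=6  E = 0-q->1 0-p->3 0-q->3 1-q->3 4-p->2 6-p->2
step 1: apply R0 at {0↦0, 1↦2, 2↦4, 3↦5}  → |V|=6 |E|=5  E = 0-q->1 0-p->3 0-q->3 1-q->3 6-p->2
step 2: apply R0 at {0↦0, 1↦2, 2↦6, 3↦7}  → |V|=4 |E|=4  E = 0-q->1 0-p->3 0-q->3 1-q->3
final graph: no rule applies after step 2

Answer: 2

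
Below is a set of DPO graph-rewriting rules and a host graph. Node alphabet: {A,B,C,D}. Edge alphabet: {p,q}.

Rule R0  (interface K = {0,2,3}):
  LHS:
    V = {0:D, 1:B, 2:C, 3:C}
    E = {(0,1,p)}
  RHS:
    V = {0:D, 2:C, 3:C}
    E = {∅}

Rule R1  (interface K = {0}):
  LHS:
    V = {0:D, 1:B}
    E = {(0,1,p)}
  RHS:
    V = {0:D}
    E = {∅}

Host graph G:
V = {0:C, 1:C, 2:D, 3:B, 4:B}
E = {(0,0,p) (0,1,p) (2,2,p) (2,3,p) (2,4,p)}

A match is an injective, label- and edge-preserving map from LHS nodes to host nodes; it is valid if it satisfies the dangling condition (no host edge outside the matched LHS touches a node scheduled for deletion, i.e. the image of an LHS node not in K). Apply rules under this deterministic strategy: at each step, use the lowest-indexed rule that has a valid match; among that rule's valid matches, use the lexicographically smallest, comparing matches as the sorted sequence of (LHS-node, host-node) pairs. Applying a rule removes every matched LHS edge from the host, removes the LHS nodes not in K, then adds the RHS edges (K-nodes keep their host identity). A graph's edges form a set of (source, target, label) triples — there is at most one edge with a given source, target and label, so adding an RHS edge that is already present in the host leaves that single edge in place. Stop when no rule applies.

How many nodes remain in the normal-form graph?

start.  V:5 E:5  edges: 0-p->0 0-p->1 2-p->2 2-p->3 2-p->4
1. fire R0 via {0↦2, 1↦3, 2↦0, 3↦1}  →  V:4 E:4  edges: 0-p->0 0-p->1 2-p->2 2-p->4
2. fire R0 via {0↦2, 1↦4, 2↦0, 3↦1}  →  V:3 E:3  edges: 0-p->0 0-p->1 2-p->2
halt: no rule applies after step 2
NF nodes: {0:C, 1:C, 2:D}

Answer: 3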